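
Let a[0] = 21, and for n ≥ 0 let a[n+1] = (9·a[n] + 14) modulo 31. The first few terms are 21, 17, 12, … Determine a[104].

a[0] = 21,  a[1] = 17,  a[2] = 12,  a[3] = 29,  a[4] = 27,  a[5] = 9,  a[6] = 2,  a[7] = 1,  a[8] = 23,  a[9] = 4,  a[10] = 19,  a[11] = 30,  a[12] = 5,  a[13] = 28,  a[14] = 18,  a[15] = 21.
Since a[15] = a[0] = 21, the sequence is periodic with period 15.
(104 - 0) mod 15 = 14, so a[104] = a[14] = 18.

18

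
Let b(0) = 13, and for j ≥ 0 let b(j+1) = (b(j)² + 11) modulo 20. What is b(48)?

7

We have b(0) = 13,  b(1) = 0,  b(2) = 11,  b(3) = 12,  b(4) = 15,  b(5) = 16,  b(6) = 7,  b(7) = 0.
Since b(7) = b(1) = 0, the sequence is eventually periodic: after a pre-period of length 1 it cycles with period 6.
For j ≥ 1, b(j) depends only on (j - 1) mod 6. (48 - 1) mod 6 = 5, so b(48) = b(6) = 7.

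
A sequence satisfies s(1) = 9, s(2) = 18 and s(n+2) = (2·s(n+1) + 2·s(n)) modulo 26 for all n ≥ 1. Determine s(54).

Computing terms: s(1) = 9,  s(2) = 18,  s(3) = 2,  s(4) = 14,  s(5) = 6,  s(6) = 14,  s(7) = 14,  s(8) = 4,  s(9) = 10,  s(10) = 2,  s(11) = 24,  s(12) = 0,  s(13) = 22,  s(14) = 18,  s(15) = 2.
Since (s(14), s(15)) = (s(2), s(3)) = (18, 2) (two consecutive terms determine the rest), the sequence is eventually periodic: after a pre-period of length 1 it cycles with period 12.
For n ≥ 2, s(n) depends only on (n - 2) mod 12. (54 - 2) mod 12 = 4, so s(54) = s(6) = 14.

14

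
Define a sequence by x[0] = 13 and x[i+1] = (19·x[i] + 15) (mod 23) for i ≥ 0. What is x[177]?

9

Computing terms: x[0] = 13, x[1] = 9, x[2] = 2, x[3] = 7, x[4] = 10, x[5] = 21, x[6] = 0, x[7] = 15, x[8] = 1, x[9] = 11, x[10] = 17, x[11] = 16, x[12] = 20, x[13] = 4, x[14] = 22, x[15] = 19, x[16] = 8, x[17] = 6, x[18] = 14, x[19] = 5, x[20] = 18, x[21] = 12, x[22] = 13.
Since x[22] = x[0] = 13, the sequence is periodic with period 22.
(177 - 0) mod 22 = 1, so x[177] = x[1] = 9.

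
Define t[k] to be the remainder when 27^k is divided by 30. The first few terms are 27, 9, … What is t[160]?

21

t[1] = 27; t[2] = 9; t[3] = 3; t[4] = 21; t[5] = 27.
Since t[5] = t[1] = 27, the sequence is periodic with period 4.
So t[160] = t[1 + ((160-1) mod 4)] = t[4] = 21.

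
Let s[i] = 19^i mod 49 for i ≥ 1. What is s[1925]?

31

s[1] = 19; s[2] = 18; s[3] = 48; s[4] = 30; s[5] = 31; s[6] = 1; s[7] = 19.
The sequence repeats with period 6.
So s[1925] = s[1 + ((1925-1) mod 6)] = s[5] = 31.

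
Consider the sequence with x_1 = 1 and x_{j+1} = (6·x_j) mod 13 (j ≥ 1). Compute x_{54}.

Listing terms: x_1 = 1, x_2 = 6, x_3 = 10, x_4 = 8, x_5 = 9, x_6 = 2, x_7 = 12, x_8 = 7, x_9 = 3, x_{10} = 5, x_{11} = 4, x_{12} = 11, x_{13} = 1.
The sequence repeats with period 12.
(54 - 1) mod 12 = 5, so x_{54} = x_6 = 2.

2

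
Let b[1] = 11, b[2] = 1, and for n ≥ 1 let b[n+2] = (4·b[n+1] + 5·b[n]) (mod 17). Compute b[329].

7

Computing terms: b[1] = 11, b[2] = 1, b[3] = 8, b[4] = 3, b[5] = 1, b[6] = 2, b[7] = 13, b[8] = 11, b[9] = 7, b[10] = 15, b[11] = 10, b[12] = 13, b[13] = 0, b[14] = 14, b[15] = 5, b[16] = 5, b[17] = 11, b[18] = 1.
The sequence repeats with period 16.
So b[329] = b[1 + ((329-1) mod 16)] = b[9] = 7.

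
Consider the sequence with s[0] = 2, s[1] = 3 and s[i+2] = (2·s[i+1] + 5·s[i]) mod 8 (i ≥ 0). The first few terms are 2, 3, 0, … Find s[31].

Computing terms: s[0] = 2, s[1] = 3, s[2] = 0, s[3] = 7, s[4] = 6, s[5] = 7, s[6] = 4, s[7] = 3, s[8] = 2, s[9] = 3.
Since (s[8], s[9]) = (s[0], s[1]) = (2, 3) (two consecutive terms determine the rest), the sequence is periodic with period 8.
(31 - 0) mod 8 = 7, so s[31] = s[7] = 3.

3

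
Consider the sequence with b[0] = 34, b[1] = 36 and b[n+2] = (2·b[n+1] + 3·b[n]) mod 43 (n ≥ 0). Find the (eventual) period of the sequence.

42

Listing terms: b[0] = 34,  b[1] = 36,  b[2] = 2,  b[3] = 26,  b[4] = 15,  b[5] = 22,  b[6] = 3,  b[7] = 29,  b[8] = 24,  b[9] = 6,  b[10] = 41,  b[11] = 14,  b[12] = 22,  b[13] = 0,  b[14] = 23,  b[15] = 3,  b[16] = 32,  b[17] = 30,  b[18] = 27,  b[19] = 15,  b[20] = 25,  b[21] = 9,  b[22] = 7,  b[23] = 41,  b[24] = 17,  b[25] = 28,  b[26] = 21,  b[27] = 40,  b[28] = 14,  b[29] = 19,  b[30] = 37,  b[31] = 2,  b[32] = 29,  b[33] = 21,  b[34] = 0,  b[35] = 20,  b[36] = 40,  b[37] = 11,  b[38] = 13,  b[39] = 16,  b[40] = 28,  b[41] = 18,  b[42] = 34,  b[43] = 36.
Since (b[42], b[43]) = (b[0], b[1]) = (34, 36) (two consecutive terms determine the rest), the sequence is periodic with period 42.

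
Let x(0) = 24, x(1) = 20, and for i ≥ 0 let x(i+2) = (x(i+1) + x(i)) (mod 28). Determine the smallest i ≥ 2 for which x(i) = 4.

We have x(0) = 24; x(1) = 20; x(2) = 16; x(3) = 8; x(4) = 24; x(5) = 4; x(6) = 0; x(7) = 4; x(8) = 4; x(9) = 8; x(10) = 12; x(11) = 20; x(12) = 4; x(13) = 24; x(14) = 0; x(15) = 24; x(16) = 24; x(17) = 20.
The sequence repeats with period 16.
The value 4 first appears (with i ≥ 2) at x(5).

5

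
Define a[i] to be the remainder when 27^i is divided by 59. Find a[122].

57

a[1] = 27,  a[2] = 21,  a[3] = 36,  a[4] = 28,  a[5] = 48,  a[6] = 57,  a[7] = 5,  a[8] = 17,  a[9] = 46,  a[10] = 3,  a[11] = 22,  a[12] = 4,  a[13] = 49,  a[14] = 25,  a[15] = 26,  a[16] = 53,  a[17] = 15,  a[18] = 51,  a[19] = 20,  a[20] = 9,  a[21] = 7,  a[22] = 12,  a[23] = 29,  a[24] = 16,  a[25] = 19,  a[26] = 41,  a[27] = 45,  a[28] = 35,  a[29] = 1,  a[30] = 27.
Since a[30] = a[1] = 27, the sequence is periodic with period 29.
So a[122] = a[1 + ((122-1) mod 29)] = a[6] = 57.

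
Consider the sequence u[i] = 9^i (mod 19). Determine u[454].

Computing terms: u[0] = 1; u[1] = 9; u[2] = 5; u[3] = 7; u[4] = 6; u[5] = 16; u[6] = 11; u[7] = 4; u[8] = 17; u[9] = 1.
Since u[9] = u[0] = 1, the sequence is periodic with period 9.
So u[454] = u[0 + ((454-0) mod 9)] = u[4] = 6.

6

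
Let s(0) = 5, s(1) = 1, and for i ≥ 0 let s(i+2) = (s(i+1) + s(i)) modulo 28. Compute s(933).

27

Computing terms: s(0) = 5, s(1) = 1, s(2) = 6, s(3) = 7, s(4) = 13, s(5) = 20, s(6) = 5, s(7) = 25, s(8) = 2, s(9) = 27, s(10) = 1, s(11) = 0, s(12) = 1, s(13) = 1, s(14) = 2, s(15) = 3, s(16) = 5, s(17) = 8, s(18) = 13, s(19) = 21, s(20) = 6, s(21) = 27, s(22) = 5, s(23) = 4, s(24) = 9, s(25) = 13, s(26) = 22, s(27) = 7, s(28) = 1, s(29) = 8, s(30) = 9, s(31) = 17, s(32) = 26, s(33) = 15, s(34) = 13, s(35) = 0, s(36) = 13, s(37) = 13, s(38) = 26, s(39) = 11, s(40) = 9, s(41) = 20, s(42) = 1, s(43) = 21, s(44) = 22, s(45) = 15, s(46) = 9, s(47) = 24, s(48) = 5, s(49) = 1.
The sequence repeats with period 48.
(933 - 0) mod 48 = 21, so s(933) = s(21) = 27.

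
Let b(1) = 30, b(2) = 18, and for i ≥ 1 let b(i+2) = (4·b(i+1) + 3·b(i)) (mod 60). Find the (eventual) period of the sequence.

24

We have b(1) = 30, b(2) = 18, b(3) = 42, b(4) = 42, b(5) = 54, b(6) = 42, b(7) = 30, b(8) = 6, b(9) = 54, b(10) = 54, b(11) = 18, b(12) = 54, b(13) = 30, b(14) = 42, b(15) = 18, b(16) = 18, b(17) = 6, b(18) = 18, b(19) = 30, b(20) = 54, b(21) = 6, b(22) = 6, b(23) = 42, b(24) = 6, b(25) = 30, b(26) = 18.
Since (b(25), b(26)) = (b(1), b(2)) = (30, 18) (two consecutive terms determine the rest), the sequence is periodic with period 24.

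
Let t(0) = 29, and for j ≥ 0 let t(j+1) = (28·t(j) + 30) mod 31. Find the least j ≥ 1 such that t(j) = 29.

15

We have t(0) = 29, t(1) = 5, t(2) = 15, t(3) = 16, t(4) = 13, t(5) = 22, t(6) = 26, t(7) = 14, t(8) = 19, t(9) = 4, t(10) = 18, t(11) = 7, t(12) = 9, t(13) = 3, t(14) = 21, t(15) = 29.
The sequence repeats with period 15.
The value 29 next appears (with j ≥ 1) at t(15).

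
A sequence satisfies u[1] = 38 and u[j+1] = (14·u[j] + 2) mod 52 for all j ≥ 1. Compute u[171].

Listing terms: u[1] = 38, u[2] = 14, u[3] = 42, u[4] = 18, u[5] = 46, u[6] = 22, u[7] = 50, u[8] = 26, u[9] = 2, u[10] = 30, u[11] = 6, u[12] = 34, u[13] = 10, u[14] = 38.
The sequence repeats with period 13.
So u[171] = u[1 + ((171-1) mod 13)] = u[2] = 14.

14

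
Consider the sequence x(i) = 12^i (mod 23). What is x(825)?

1

x(1) = 12; x(2) = 6; x(3) = 3; x(4) = 13; x(5) = 18; x(6) = 9; x(7) = 16; x(8) = 8; x(9) = 4; x(10) = 2; x(11) = 1; x(12) = 12.
Since x(12) = x(1) = 12, the sequence is periodic with period 11.
(825 - 1) mod 11 = 10, so x(825) = x(11) = 1.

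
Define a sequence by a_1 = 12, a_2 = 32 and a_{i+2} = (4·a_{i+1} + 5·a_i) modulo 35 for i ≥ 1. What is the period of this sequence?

Computing terms: a_1 = 12, a_2 = 32, a_3 = 13, a_4 = 2, a_5 = 3, a_6 = 22, a_7 = 33, a_8 = 32, a_9 = 13.
Since (a_8, a_9) = (a_2, a_3) = (32, 13) (two consecutive terms determine the rest), the sequence is eventually periodic: after a pre-period of length 1 it cycles with period 6.

6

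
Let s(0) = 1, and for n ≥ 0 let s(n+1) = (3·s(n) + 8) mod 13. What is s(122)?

2

s(0) = 1; s(1) = 11; s(2) = 2; s(3) = 1.
Since s(3) = s(0) = 1, the sequence is periodic with period 3.
So s(122) = s(0 + ((122-0) mod 3)) = s(2) = 2.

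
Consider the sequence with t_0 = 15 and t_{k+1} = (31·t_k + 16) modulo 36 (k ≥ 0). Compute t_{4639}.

25

t_0 = 15; t_1 = 13; t_2 = 23; t_3 = 9; t_4 = 7; t_5 = 17; t_6 = 3; t_7 = 1; t_8 = 11; t_9 = 33; t_{10} = 31; t_{11} = 5; t_{12} = 27; t_{13} = 25; t_{14} = 35; t_{15} = 21; t_{16} = 19; t_{17} = 29; t_{18} = 15.
Since t_{18} = t_0 = 15, the sequence is periodic with period 18.
(4639 - 0) mod 18 = 13, so t_{4639} = t_{13} = 25.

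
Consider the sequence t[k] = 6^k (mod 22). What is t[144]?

20

Computing terms: t[1] = 6, t[2] = 14, t[3] = 18, t[4] = 20, t[5] = 10, t[6] = 16, t[7] = 8, t[8] = 4, t[9] = 2, t[10] = 12, t[11] = 6.
The sequence repeats with period 10.
So t[144] = t[1 + ((144-1) mod 10)] = t[4] = 20.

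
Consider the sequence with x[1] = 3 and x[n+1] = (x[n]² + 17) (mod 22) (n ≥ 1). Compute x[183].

Computing terms: x[1] = 3,  x[2] = 4,  x[3] = 11,  x[4] = 6,  x[5] = 9,  x[6] = 10,  x[7] = 7,  x[8] = 0,  x[9] = 17,  x[10] = 20,  x[11] = 21,  x[12] = 18,  x[13] = 11.
Since x[13] = x[3] = 11, the sequence is eventually periodic: after a pre-period of length 2 it cycles with period 10.
For n ≥ 3, x[n] depends only on (n - 3) mod 10. (183 - 3) mod 10 = 0, so x[183] = x[3] = 11.

11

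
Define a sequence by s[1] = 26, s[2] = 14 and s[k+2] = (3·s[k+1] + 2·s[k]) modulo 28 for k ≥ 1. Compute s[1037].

Listing terms: s[1] = 26; s[2] = 14; s[3] = 10; s[4] = 2; s[5] = 26; s[6] = 26; s[7] = 18; s[8] = 22; s[9] = 18; s[10] = 14; s[11] = 22; s[12] = 10; s[13] = 18; s[14] = 18; s[15] = 6; s[16] = 26; s[17] = 6; s[18] = 14; s[19] = 26; s[20] = 22; s[21] = 6; s[22] = 6; s[23] = 2; s[24] = 18; s[25] = 2; s[26] = 14; s[27] = 18; s[28] = 26; s[29] = 2; s[30] = 2; s[31] = 10; s[32] = 6; s[33] = 10; s[34] = 14; s[35] = 6; s[36] = 18; s[37] = 10; s[38] = 10; s[39] = 22; s[40] = 2; s[41] = 22; s[42] = 14; s[43] = 2; s[44] = 6; s[45] = 22; s[46] = 22; s[47] = 26; s[48] = 10; s[49] = 26; s[50] = 14.
The sequence repeats with period 48.
So s[1037] = s[1 + ((1037-1) mod 48)] = s[29] = 2.

2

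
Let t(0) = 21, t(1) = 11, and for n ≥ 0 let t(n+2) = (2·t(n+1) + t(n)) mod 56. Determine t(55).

25

Computing terms: t(0) = 21; t(1) = 11; t(2) = 43; t(3) = 41; t(4) = 13; t(5) = 11; t(6) = 35; t(7) = 25; t(8) = 29; t(9) = 27; t(10) = 27; t(11) = 25; t(12) = 21; t(13) = 11.
Since (t(12), t(13)) = (t(0), t(1)) = (21, 11) (two consecutive terms determine the rest), the sequence is periodic with period 12.
So t(55) = t(0 + ((55-0) mod 12)) = t(7) = 25.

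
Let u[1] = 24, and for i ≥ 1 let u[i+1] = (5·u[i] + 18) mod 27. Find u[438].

Computing terms: u[1] = 24, u[2] = 3, u[3] = 6, u[4] = 21, u[5] = 15, u[6] = 12, u[7] = 24.
The sequence repeats with period 6.
(438 - 1) mod 6 = 5, so u[438] = u[6] = 12.

12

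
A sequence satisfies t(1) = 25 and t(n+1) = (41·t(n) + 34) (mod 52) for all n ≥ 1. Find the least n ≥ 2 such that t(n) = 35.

Computing terms: t(1) = 25,  t(2) = 19,  t(3) = 33,  t(4) = 35,  t(5) = 13,  t(6) = 47,  t(7) = 37,  t(8) = 43,  t(9) = 29,  t(10) = 27,  t(11) = 49,  t(12) = 15,  t(13) = 25.
Since t(13) = t(1) = 25, the sequence is periodic with period 12.
The value 35 first appears (with n ≥ 2) at t(4).

4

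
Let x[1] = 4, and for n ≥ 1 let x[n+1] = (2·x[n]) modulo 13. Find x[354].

11

We have x[1] = 4,  x[2] = 8,  x[3] = 3,  x[4] = 6,  x[5] = 12,  x[6] = 11,  x[7] = 9,  x[8] = 5,  x[9] = 10,  x[10] = 7,  x[11] = 1,  x[12] = 2,  x[13] = 4.
Since x[13] = x[1] = 4, the sequence is periodic with period 12.
(354 - 1) mod 12 = 5, so x[354] = x[6] = 11.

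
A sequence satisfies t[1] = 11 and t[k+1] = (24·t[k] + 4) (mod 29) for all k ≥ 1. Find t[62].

15

t[1] = 11,  t[2] = 7,  t[3] = 27,  t[4] = 14,  t[5] = 21,  t[6] = 15,  t[7] = 16,  t[8] = 11.
The sequence repeats with period 7.
(62 - 1) mod 7 = 5, so t[62] = t[6] = 15.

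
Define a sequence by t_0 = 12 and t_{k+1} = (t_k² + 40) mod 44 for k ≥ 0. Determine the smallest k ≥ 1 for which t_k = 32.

3

t_0 = 12, t_1 = 8, t_2 = 16, t_3 = 32, t_4 = 8.
Since t_4 = t_1 = 8, the sequence is eventually periodic: after a pre-period of length 1 it cycles with period 3.
The value 32 first appears (with k ≥ 1) at t_3.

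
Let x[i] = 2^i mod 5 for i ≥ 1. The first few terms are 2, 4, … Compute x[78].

4

Computing terms: x[1] = 2, x[2] = 4, x[3] = 3, x[4] = 1, x[5] = 2.
Since x[5] = x[1] = 2, the sequence is periodic with period 4.
(78 - 1) mod 4 = 1, so x[78] = x[2] = 4.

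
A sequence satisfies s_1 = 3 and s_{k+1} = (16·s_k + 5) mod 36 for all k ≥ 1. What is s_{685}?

Listing terms: s_1 = 3; s_2 = 17; s_3 = 25; s_4 = 9; s_5 = 5; s_6 = 13; s_7 = 33; s_8 = 29; s_9 = 1; s_{10} = 21; s_{11} = 17.
Since s_{11} = s_2 = 17, the sequence is eventually periodic: after a pre-period of length 1 it cycles with period 9.
For k ≥ 2, s_k depends only on (k - 2) mod 9. (685 - 2) mod 9 = 8, so s_{685} = s_{10} = 21.

21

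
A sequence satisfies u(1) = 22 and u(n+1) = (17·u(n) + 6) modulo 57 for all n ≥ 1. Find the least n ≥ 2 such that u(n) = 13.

Listing terms: u(1) = 22, u(2) = 38, u(3) = 25, u(4) = 32, u(5) = 37, u(6) = 8, u(7) = 28, u(8) = 26, u(9) = 49, u(10) = 41, u(11) = 19, u(12) = 44, u(13) = 13, u(14) = 56, u(15) = 46, u(16) = 47, u(17) = 7, u(18) = 11, u(19) = 22.
The sequence repeats with period 18.
The value 13 first appears (with n ≥ 2) at u(13).

13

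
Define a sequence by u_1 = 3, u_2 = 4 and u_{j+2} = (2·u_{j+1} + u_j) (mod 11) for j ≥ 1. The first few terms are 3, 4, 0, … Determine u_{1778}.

4

Computing terms: u_1 = 3,  u_2 = 4,  u_3 = 0,  u_4 = 4,  u_5 = 8,  u_6 = 9,  u_7 = 4,  u_8 = 6,  u_9 = 5,  u_{10} = 5,  u_{11} = 4,  u_{12} = 2,  u_{13} = 8,  u_{14} = 7,  u_{15} = 0,  u_{16} = 7,  u_{17} = 3,  u_{18} = 2,  u_{19} = 7,  u_{20} = 5,  u_{21} = 6,  u_{22} = 6,  u_{23} = 7,  u_{24} = 9,  u_{25} = 3,  u_{26} = 4.
The sequence repeats with period 24.
So u_{1778} = u_{1 + ((1778-1) mod 24)} = u_2 = 4.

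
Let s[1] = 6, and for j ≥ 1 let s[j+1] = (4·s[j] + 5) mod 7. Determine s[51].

2

s[1] = 6, s[2] = 1, s[3] = 2, s[4] = 6.
The sequence repeats with period 3.
So s[51] = s[1 + ((51-1) mod 3)] = s[3] = 2.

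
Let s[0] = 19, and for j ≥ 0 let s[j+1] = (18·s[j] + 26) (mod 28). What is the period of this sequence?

3

s[0] = 19, s[1] = 4, s[2] = 14, s[3] = 26, s[4] = 18, s[5] = 14.
Since s[5] = s[2] = 14, the sequence is eventually periodic: after a pre-period of length 2 it cycles with period 3.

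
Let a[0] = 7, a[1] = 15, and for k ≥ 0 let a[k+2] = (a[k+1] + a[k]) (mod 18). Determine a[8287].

We have a[0] = 7, a[1] = 15, a[2] = 4, a[3] = 1, a[4] = 5, a[5] = 6, a[6] = 11, a[7] = 17, a[8] = 10, a[9] = 9, a[10] = 1, a[11] = 10, a[12] = 11, a[13] = 3, a[14] = 14, a[15] = 17, a[16] = 13, a[17] = 12, a[18] = 7, a[19] = 1, a[20] = 8, a[21] = 9, a[22] = 17, a[23] = 8, a[24] = 7, a[25] = 15.
Since (a[24], a[25]) = (a[0], a[1]) = (7, 15) (two consecutive terms determine the rest), the sequence is periodic with period 24.
(8287 - 0) mod 24 = 7, so a[8287] = a[7] = 17.

17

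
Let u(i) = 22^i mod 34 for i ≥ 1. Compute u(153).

We have u(1) = 22, u(2) = 8, u(3) = 6, u(4) = 30, u(5) = 14, u(6) = 2, u(7) = 10, u(8) = 16, u(9) = 12, u(10) = 26, u(11) = 28, u(12) = 4, u(13) = 20, u(14) = 32, u(15) = 24, u(16) = 18, u(17) = 22.
Since u(17) = u(1) = 22, the sequence is periodic with period 16.
So u(153) = u(1 + ((153-1) mod 16)) = u(9) = 12.

12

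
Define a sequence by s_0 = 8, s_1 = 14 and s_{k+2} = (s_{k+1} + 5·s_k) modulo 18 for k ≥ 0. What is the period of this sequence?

18

We have s_0 = 8, s_1 = 14, s_2 = 0, s_3 = 16, s_4 = 16, s_5 = 6, s_6 = 14, s_7 = 8, s_8 = 6, s_9 = 10, s_{10} = 4, s_{11} = 0, s_{12} = 2, s_{13} = 2, s_{14} = 12, s_{15} = 4, s_{16} = 10, s_{17} = 12, s_{18} = 8, s_{19} = 14.
Since (s_{18}, s_{19}) = (s_0, s_1) = (8, 14) (two consecutive terms determine the rest), the sequence is periodic with period 18.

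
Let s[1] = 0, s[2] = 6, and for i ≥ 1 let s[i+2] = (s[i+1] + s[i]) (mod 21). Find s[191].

15

We have s[1] = 0, s[2] = 6, s[3] = 6, s[4] = 12, s[5] = 18, s[6] = 9, s[7] = 6, s[8] = 15, s[9] = 0, s[10] = 15, s[11] = 15, s[12] = 9, s[13] = 3, s[14] = 12, s[15] = 15, s[16] = 6, s[17] = 0, s[18] = 6.
Since (s[17], s[18]) = (s[1], s[2]) = (0, 6) (two consecutive terms determine the rest), the sequence is periodic with period 16.
So s[191] = s[1 + ((191-1) mod 16)] = s[15] = 15.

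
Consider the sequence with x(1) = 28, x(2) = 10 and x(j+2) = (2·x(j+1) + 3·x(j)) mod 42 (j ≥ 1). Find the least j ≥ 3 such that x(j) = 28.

4

We have x(1) = 28,  x(2) = 10,  x(3) = 20,  x(4) = 28,  x(5) = 32,  x(6) = 22,  x(7) = 14,  x(8) = 10,  x(9) = 20.
Since (x(8), x(9)) = (x(2), x(3)) = (10, 20) (two consecutive terms determine the rest), the sequence is eventually periodic: after a pre-period of length 1 it cycles with period 6.
The value 28 first appears (with j ≥ 3) at x(4).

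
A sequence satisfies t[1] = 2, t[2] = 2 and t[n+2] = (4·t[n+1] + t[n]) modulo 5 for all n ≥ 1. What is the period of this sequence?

20

Listing terms: t[1] = 2,  t[2] = 2,  t[3] = 0,  t[4] = 2,  t[5] = 3,  t[6] = 4,  t[7] = 4,  t[8] = 0,  t[9] = 4,  t[10] = 1,  t[11] = 3,  t[12] = 3,  t[13] = 0,  t[14] = 3,  t[15] = 2,  t[16] = 1,  t[17] = 1,  t[18] = 0,  t[19] = 1,  t[20] = 4,  t[21] = 2,  t[22] = 2.
The sequence repeats with period 20.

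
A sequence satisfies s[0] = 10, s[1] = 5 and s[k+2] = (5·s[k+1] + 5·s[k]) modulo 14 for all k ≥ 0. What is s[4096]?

We have s[0] = 10,  s[1] = 5,  s[2] = 5,  s[3] = 8,  s[4] = 9,  s[5] = 1,  s[6] = 8,  s[7] = 3,  s[8] = 13,  s[9] = 10,  s[10] = 3,  s[11] = 9,  s[12] = 4,  s[13] = 9,  s[14] = 9,  s[15] = 6,  s[16] = 5,  s[17] = 13,  s[18] = 6,  s[19] = 11,  s[20] = 1,  s[21] = 4,  s[22] = 11,  s[23] = 5,  s[24] = 10,  s[25] = 5.
Since (s[24], s[25]) = (s[0], s[1]) = (10, 5) (two consecutive terms determine the rest), the sequence is periodic with period 24.
(4096 - 0) mod 24 = 16, so s[4096] = s[16] = 5.

5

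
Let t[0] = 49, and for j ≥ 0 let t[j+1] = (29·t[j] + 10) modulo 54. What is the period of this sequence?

18

Listing terms: t[0] = 49; t[1] = 27; t[2] = 37; t[3] = 3; t[4] = 43; t[5] = 15; t[6] = 13; t[7] = 9; t[8] = 1; t[9] = 39; t[10] = 7; t[11] = 51; t[12] = 31; t[13] = 45; t[14] = 19; t[15] = 21; t[16] = 25; t[17] = 33; t[18] = 49.
Since t[18] = t[0] = 49, the sequence is periodic with period 18.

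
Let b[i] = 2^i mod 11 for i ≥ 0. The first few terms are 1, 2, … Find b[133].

We have b[0] = 1, b[1] = 2, b[2] = 4, b[3] = 8, b[4] = 5, b[5] = 10, b[6] = 9, b[7] = 7, b[8] = 3, b[9] = 6, b[10] = 1.
Since b[10] = b[0] = 1, the sequence is periodic with period 10.
So b[133] = b[0 + ((133-0) mod 10)] = b[3] = 8.

8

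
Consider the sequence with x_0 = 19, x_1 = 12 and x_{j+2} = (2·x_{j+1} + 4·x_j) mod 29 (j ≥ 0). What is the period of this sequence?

28

x_0 = 19; x_1 = 12; x_2 = 13; x_3 = 16; x_4 = 26; x_5 = 0; x_6 = 17; x_7 = 5; x_8 = 20; x_9 = 2; x_{10} = 26; x_{11} = 2; x_{12} = 21; x_{13} = 21; x_{14} = 10; x_{15} = 17; x_{16} = 16; x_{17} = 13; x_{18} = 3; x_{19} = 0; x_{20} = 12; x_{21} = 24; x_{22} = 9; x_{23} = 27; x_{24} = 3; x_{25} = 27; x_{26} = 8; x_{27} = 8; x_{28} = 19; x_{29} = 12.
The sequence repeats with period 28.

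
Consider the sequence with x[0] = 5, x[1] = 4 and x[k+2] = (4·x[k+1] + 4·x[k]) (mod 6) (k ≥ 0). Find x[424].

We have x[0] = 5, x[1] = 4, x[2] = 0, x[3] = 4, x[4] = 4, x[5] = 2, x[6] = 0, x[7] = 2, x[8] = 2, x[9] = 4, x[10] = 0.
Since (x[9], x[10]) = (x[1], x[2]) = (4, 0) (two consecutive terms determine the rest), the sequence is eventually periodic: after a pre-period of length 1 it cycles with period 8.
For k ≥ 1, x[k] depends only on (k - 1) mod 8. (424 - 1) mod 8 = 7, so x[424] = x[8] = 2.

2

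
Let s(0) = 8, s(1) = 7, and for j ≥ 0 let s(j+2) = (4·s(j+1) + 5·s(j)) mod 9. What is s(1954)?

2

s(0) = 8, s(1) = 7, s(2) = 5, s(3) = 1, s(4) = 2, s(5) = 4, s(6) = 8, s(7) = 7.
Since (s(6), s(7)) = (s(0), s(1)) = (8, 7) (two consecutive terms determine the rest), the sequence is periodic with period 6.
(1954 - 0) mod 6 = 4, so s(1954) = s(4) = 2.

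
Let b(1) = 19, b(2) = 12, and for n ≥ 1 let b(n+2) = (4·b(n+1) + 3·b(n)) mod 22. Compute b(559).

We have b(1) = 19,  b(2) = 12,  b(3) = 17,  b(4) = 16,  b(5) = 5,  b(6) = 2,  b(7) = 1,  b(8) = 10,  b(9) = 21,  b(10) = 4,  b(11) = 13,  b(12) = 20,  b(13) = 9,  b(14) = 8,  b(15) = 15,  b(16) = 18,  b(17) = 7,  b(18) = 16,  b(19) = 19,  b(20) = 14,  b(21) = 3,  b(22) = 10,  b(23) = 5,  b(24) = 6,  b(25) = 17,  b(26) = 20,  b(27) = 21,  b(28) = 12,  b(29) = 1,  b(30) = 18,  b(31) = 9,  b(32) = 2,  b(33) = 13,  b(34) = 14,  b(35) = 7,  b(36) = 4,  b(37) = 15,  b(38) = 6,  b(39) = 3,  b(40) = 8,  b(41) = 19,  b(42) = 12.
Since (b(41), b(42)) = (b(1), b(2)) = (19, 12) (two consecutive terms determine the rest), the sequence is periodic with period 40.
So b(559) = b(1 + ((559-1) mod 40)) = b(39) = 3.

3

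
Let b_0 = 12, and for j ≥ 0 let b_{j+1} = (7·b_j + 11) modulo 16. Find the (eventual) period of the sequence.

4

Listing terms: b_0 = 12; b_1 = 15; b_2 = 4; b_3 = 7; b_4 = 12.
Since b_4 = b_0 = 12, the sequence is periodic with period 4.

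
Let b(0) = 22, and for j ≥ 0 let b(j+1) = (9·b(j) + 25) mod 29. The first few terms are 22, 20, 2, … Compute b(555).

Computing terms: b(0) = 22, b(1) = 20, b(2) = 2, b(3) = 14, b(4) = 6, b(5) = 21, b(6) = 11, b(7) = 8, b(8) = 10, b(9) = 28, b(10) = 16, b(11) = 24, b(12) = 9, b(13) = 19, b(14) = 22.
The sequence repeats with period 14.
(555 - 0) mod 14 = 9, so b(555) = b(9) = 28.

28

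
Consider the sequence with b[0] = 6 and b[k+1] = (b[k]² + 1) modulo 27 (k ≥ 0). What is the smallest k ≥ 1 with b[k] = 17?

4

b[0] = 6, b[1] = 10, b[2] = 20, b[3] = 23, b[4] = 17, b[5] = 20.
Since b[5] = b[2] = 20, the sequence is eventually periodic: after a pre-period of length 2 it cycles with period 3.
The value 17 first appears (with k ≥ 1) at b[4].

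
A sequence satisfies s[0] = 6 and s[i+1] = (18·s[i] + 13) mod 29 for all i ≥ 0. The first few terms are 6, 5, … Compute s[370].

We have s[0] = 6, s[1] = 5, s[2] = 16, s[3] = 11, s[4] = 8, s[5] = 12, s[6] = 26, s[7] = 17, s[8] = 0, s[9] = 13, s[10] = 15, s[11] = 22, s[12] = 3, s[13] = 9, s[14] = 1, s[15] = 2, s[16] = 20, s[17] = 25, s[18] = 28, s[19] = 24, s[20] = 10, s[21] = 19, s[22] = 7, s[23] = 23, s[24] = 21, s[25] = 14, s[26] = 4, s[27] = 27, s[28] = 6.
Since s[28] = s[0] = 6, the sequence is periodic with period 28.
So s[370] = s[0 + ((370-0) mod 28)] = s[6] = 26.

26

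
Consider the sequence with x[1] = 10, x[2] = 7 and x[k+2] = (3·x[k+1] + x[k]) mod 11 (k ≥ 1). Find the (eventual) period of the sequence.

x[1] = 10; x[2] = 7; x[3] = 9; x[4] = 1; x[5] = 1; x[6] = 4; x[7] = 2; x[8] = 10; x[9] = 10; x[10] = 7.
The sequence repeats with period 8.

8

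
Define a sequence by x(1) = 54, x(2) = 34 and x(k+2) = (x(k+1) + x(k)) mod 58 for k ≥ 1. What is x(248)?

Computing terms: x(1) = 54,  x(2) = 34,  x(3) = 30,  x(4) = 6,  x(5) = 36,  x(6) = 42,  x(7) = 20,  x(8) = 4,  x(9) = 24,  x(10) = 28,  x(11) = 52,  x(12) = 22,  x(13) = 16,  x(14) = 38,  x(15) = 54,  x(16) = 34.
Since (x(15), x(16)) = (x(1), x(2)) = (54, 34) (two consecutive terms determine the rest), the sequence is periodic with period 14.
So x(248) = x(1 + ((248-1) mod 14)) = x(10) = 28.

28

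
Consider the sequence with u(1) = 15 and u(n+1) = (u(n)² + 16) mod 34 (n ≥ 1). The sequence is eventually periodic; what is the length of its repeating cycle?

Computing terms: u(1) = 15; u(2) = 3; u(3) = 25; u(4) = 29; u(5) = 7; u(6) = 31; u(7) = 25.
Since u(7) = u(3) = 25, the sequence is eventually periodic: after a pre-period of length 2 it cycles with period 4.

4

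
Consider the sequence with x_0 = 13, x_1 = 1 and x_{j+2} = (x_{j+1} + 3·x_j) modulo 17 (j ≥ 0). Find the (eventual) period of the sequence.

16

Computing terms: x_0 = 13, x_1 = 1, x_2 = 6, x_3 = 9, x_4 = 10, x_5 = 3, x_6 = 16, x_7 = 8, x_8 = 5, x_9 = 12, x_{10} = 10, x_{11} = 12, x_{12} = 8, x_{13} = 10, x_{14} = 0, x_{15} = 13, x_{16} = 13, x_{17} = 1.
The sequence repeats with period 16.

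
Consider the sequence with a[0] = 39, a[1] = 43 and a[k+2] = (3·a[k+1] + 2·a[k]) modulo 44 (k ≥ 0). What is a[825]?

27

a[0] = 39, a[1] = 43, a[2] = 31, a[3] = 3, a[4] = 27, a[5] = 43, a[6] = 7, a[7] = 19, a[8] = 27, a[9] = 31, a[10] = 15, a[11] = 19, a[12] = 43, a[13] = 35, a[14] = 15, a[15] = 27, a[16] = 23, a[17] = 35, a[18] = 19, a[19] = 39, a[20] = 23, a[21] = 15, a[22] = 3, a[23] = 39, a[24] = 35, a[25] = 7, a[26] = 3, a[27] = 23, a[28] = 31, a[29] = 7, a[30] = 39, a[31] = 43.
The sequence repeats with period 30.
So a[825] = a[0 + ((825-0) mod 30)] = a[15] = 27.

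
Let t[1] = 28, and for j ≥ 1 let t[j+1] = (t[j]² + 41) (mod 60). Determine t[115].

2

We have t[1] = 28, t[2] = 45, t[3] = 26, t[4] = 57, t[5] = 50, t[6] = 21, t[7] = 2, t[8] = 45.
Since t[8] = t[2] = 45, the sequence is eventually periodic: after a pre-period of length 1 it cycles with period 6.
For j ≥ 2, t[j] depends only on (j - 2) mod 6. (115 - 2) mod 6 = 5, so t[115] = t[7] = 2.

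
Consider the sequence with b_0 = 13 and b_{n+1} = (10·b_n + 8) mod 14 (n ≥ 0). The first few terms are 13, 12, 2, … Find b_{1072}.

8

We have b_0 = 13, b_1 = 12, b_2 = 2, b_3 = 0, b_4 = 8, b_5 = 4, b_6 = 6, b_7 = 12.
Since b_7 = b_1 = 12, the sequence is eventually periodic: after a pre-period of length 1 it cycles with period 6.
For n ≥ 1, b_n depends only on (n - 1) mod 6. (1072 - 1) mod 6 = 3, so b_{1072} = b_4 = 8.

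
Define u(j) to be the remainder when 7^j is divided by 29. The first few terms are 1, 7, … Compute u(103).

16

We have u(0) = 1; u(1) = 7; u(2) = 20; u(3) = 24; u(4) = 23; u(5) = 16; u(6) = 25; u(7) = 1.
Since u(7) = u(0) = 1, the sequence is periodic with period 7.
(103 - 0) mod 7 = 5, so u(103) = u(5) = 16.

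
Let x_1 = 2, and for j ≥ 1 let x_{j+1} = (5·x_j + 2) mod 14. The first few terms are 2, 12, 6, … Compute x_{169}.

2

We have x_1 = 2; x_2 = 12; x_3 = 6; x_4 = 4; x_5 = 8; x_6 = 0; x_7 = 2.
Since x_7 = x_1 = 2, the sequence is periodic with period 6.
So x_{169} = x_{1 + ((169-1) mod 6)} = x_1 = 2.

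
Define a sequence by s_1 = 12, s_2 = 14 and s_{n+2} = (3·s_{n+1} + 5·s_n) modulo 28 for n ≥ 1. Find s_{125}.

14

Listing terms: s_1 = 12,  s_2 = 14,  s_3 = 18,  s_4 = 12,  s_5 = 14.
Since (s_4, s_5) = (s_1, s_2) = (12, 14) (two consecutive terms determine the rest), the sequence is periodic with period 3.
(125 - 1) mod 3 = 1, so s_{125} = s_2 = 14.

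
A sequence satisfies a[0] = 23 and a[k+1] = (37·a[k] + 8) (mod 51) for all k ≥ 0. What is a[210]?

35

a[0] = 23,  a[1] = 43,  a[2] = 18,  a[3] = 11,  a[4] = 7,  a[5] = 12,  a[6] = 44,  a[7] = 4,  a[8] = 3,  a[9] = 17,  a[10] = 25,  a[11] = 15,  a[12] = 2,  a[13] = 31,  a[14] = 33,  a[15] = 5,  a[16] = 40,  a[17] = 9,  a[18] = 35,  a[19] = 28,  a[20] = 24,  a[21] = 29,  a[22] = 10,  a[23] = 21,  a[24] = 20,  a[25] = 34,  a[26] = 42,  a[27] = 32,  a[28] = 19,  a[29] = 48,  a[30] = 50,  a[31] = 22,  a[32] = 6,  a[33] = 26,  a[34] = 1,  a[35] = 45,  a[36] = 41,  a[37] = 46,  a[38] = 27,  a[39] = 38,  a[40] = 37,  a[41] = 0,  a[42] = 8,  a[43] = 49,  a[44] = 36,  a[45] = 14,  a[46] = 16,  a[47] = 39,  a[48] = 23.
The sequence repeats with period 48.
So a[210] = a[0 + ((210-0) mod 48)] = a[18] = 35.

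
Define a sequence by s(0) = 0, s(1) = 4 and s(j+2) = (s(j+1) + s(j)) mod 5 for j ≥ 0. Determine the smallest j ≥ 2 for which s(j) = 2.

Computing terms: s(0) = 0, s(1) = 4, s(2) = 4, s(3) = 3, s(4) = 2, s(5) = 0, s(6) = 2, s(7) = 2, s(8) = 4, s(9) = 1, s(10) = 0, s(11) = 1, s(12) = 1, s(13) = 2, s(14) = 3, s(15) = 0, s(16) = 3, s(17) = 3, s(18) = 1, s(19) = 4, s(20) = 0, s(21) = 4.
The sequence repeats with period 20.
The value 2 first appears (with j ≥ 2) at s(4).

4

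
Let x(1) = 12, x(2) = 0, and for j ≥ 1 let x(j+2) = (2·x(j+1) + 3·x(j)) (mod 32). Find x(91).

4

Listing terms: x(1) = 12, x(2) = 0, x(3) = 4, x(4) = 8, x(5) = 28, x(6) = 16, x(7) = 20, x(8) = 24, x(9) = 12, x(10) = 0.
Since (x(9), x(10)) = (x(1), x(2)) = (12, 0) (two consecutive terms determine the rest), the sequence is periodic with period 8.
So x(91) = x(1 + ((91-1) mod 8)) = x(3) = 4.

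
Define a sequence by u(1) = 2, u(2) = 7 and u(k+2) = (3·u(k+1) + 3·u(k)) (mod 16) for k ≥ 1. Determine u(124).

We have u(1) = 2,  u(2) = 7,  u(3) = 11,  u(4) = 6,  u(5) = 3,  u(6) = 11,  u(7) = 10,  u(8) = 15,  u(9) = 11,  u(10) = 14,  u(11) = 11,  u(12) = 11,  u(13) = 2,  u(14) = 7.
The sequence repeats with period 12.
(124 - 1) mod 12 = 3, so u(124) = u(4) = 6.

6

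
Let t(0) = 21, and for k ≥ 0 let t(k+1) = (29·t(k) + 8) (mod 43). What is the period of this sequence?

We have t(0) = 21; t(1) = 15; t(2) = 13; t(3) = 41; t(4) = 36; t(5) = 20; t(6) = 29; t(7) = 32; t(8) = 33; t(9) = 19; t(10) = 0; t(11) = 8; t(12) = 25; t(13) = 2; t(14) = 23; t(15) = 30; t(16) = 18; t(17) = 14; t(18) = 27; t(19) = 17; t(20) = 28; t(21) = 3; t(22) = 9; t(23) = 11; t(24) = 26; t(25) = 31; t(26) = 4; t(27) = 38; t(28) = 35; t(29) = 34; t(30) = 5; t(31) = 24; t(32) = 16; t(33) = 42; t(34) = 22; t(35) = 1; t(36) = 37; t(37) = 6; t(38) = 10; t(39) = 40; t(40) = 7; t(41) = 39; t(42) = 21.
Since t(42) = t(0) = 21, the sequence is periodic with period 42.

42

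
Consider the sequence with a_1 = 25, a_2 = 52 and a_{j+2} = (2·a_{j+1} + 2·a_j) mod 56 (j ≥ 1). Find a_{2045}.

16

Computing terms: a_1 = 25,  a_2 = 52,  a_3 = 42,  a_4 = 20,  a_5 = 12,  a_6 = 8,  a_7 = 40,  a_8 = 40,  a_9 = 48,  a_{10} = 8,  a_{11} = 0,  a_{12} = 16,  a_{13} = 32,  a_{14} = 40,  a_{15} = 32,  a_{16} = 32,  a_{17} = 16,  a_{18} = 40,  a_{19} = 0,  a_{20} = 24,  a_{21} = 48,  a_{22} = 32,  a_{23} = 48,  a_{24} = 48,  a_{25} = 24,  a_{26} = 32,  a_{27} = 0,  a_{28} = 8,  a_{29} = 16,  a_{30} = 48,  a_{31} = 16,  a_{32} = 16,  a_{33} = 8,  a_{34} = 48,  a_{35} = 0,  a_{36} = 40,  a_{37} = 24,  a_{38} = 16,  a_{39} = 24,  a_{40} = 24,  a_{41} = 40,  a_{42} = 16,  a_{43} = 0,  a_{44} = 32,  a_{45} = 8,  a_{46} = 24,  a_{47} = 8,  a_{48} = 8,  a_{49} = 32,  a_{50} = 24,  a_{51} = 0,  a_{52} = 48,  a_{53} = 40,  a_{54} = 8,  a_{55} = 40.
Since (a_{54}, a_{55}) = (a_6, a_7) = (8, 40) (two consecutive terms determine the rest), the sequence is eventually periodic: after a pre-period of length 5 it cycles with period 48.
For j ≥ 6, a_j depends only on (j - 6) mod 48. (2045 - 6) mod 48 = 23, so a_{2045} = a_{29} = 16.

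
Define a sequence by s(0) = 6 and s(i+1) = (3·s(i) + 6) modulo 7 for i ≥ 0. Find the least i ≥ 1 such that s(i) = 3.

1

Computing terms: s(0) = 6; s(1) = 3; s(2) = 1; s(3) = 2; s(4) = 5; s(5) = 0; s(6) = 6.
The sequence repeats with period 6.
The value 3 first appears (with i ≥ 1) at s(1).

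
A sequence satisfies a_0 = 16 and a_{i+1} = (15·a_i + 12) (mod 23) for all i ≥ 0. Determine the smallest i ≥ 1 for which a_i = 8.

Listing terms: a_0 = 16; a_1 = 22; a_2 = 20; a_3 = 13; a_4 = 0; a_5 = 12; a_6 = 8; a_7 = 17; a_8 = 14; a_9 = 15; a_{10} = 7; a_{11} = 2; a_{12} = 19; a_{13} = 21; a_{14} = 5; a_{15} = 18; a_{16} = 6; a_{17} = 10; a_{18} = 1; a_{19} = 4; a_{20} = 3; a_{21} = 11; a_{22} = 16.
Since a_{22} = a_0 = 16, the sequence is periodic with period 22.
The value 8 first appears (with i ≥ 1) at a_6.

6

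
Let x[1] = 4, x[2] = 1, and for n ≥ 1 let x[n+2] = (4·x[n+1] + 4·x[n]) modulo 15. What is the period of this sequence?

We have x[1] = 4, x[2] = 1, x[3] = 5, x[4] = 9, x[5] = 11, x[6] = 5, x[7] = 4, x[8] = 6, x[9] = 10, x[10] = 4, x[11] = 11, x[12] = 0, x[13] = 14, x[14] = 11, x[15] = 10, x[16] = 9, x[17] = 1, x[18] = 10, x[19] = 14, x[20] = 6, x[21] = 5, x[22] = 14, x[23] = 1, x[24] = 0, x[25] = 4, x[26] = 1.
Since (x[25], x[26]) = (x[1], x[2]) = (4, 1) (two consecutive terms determine the rest), the sequence is periodic with period 24.

24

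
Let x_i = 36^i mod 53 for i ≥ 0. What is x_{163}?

Computing terms: x_0 = 1; x_1 = 36; x_2 = 24; x_3 = 16; x_4 = 46; x_5 = 13; x_6 = 44; x_7 = 47; x_8 = 49; x_9 = 15; x_{10} = 10; x_{11} = 42; x_{12} = 28; x_{13} = 1.
Since x_{13} = x_0 = 1, the sequence is periodic with period 13.
(163 - 0) mod 13 = 7, so x_{163} = x_7 = 47.

47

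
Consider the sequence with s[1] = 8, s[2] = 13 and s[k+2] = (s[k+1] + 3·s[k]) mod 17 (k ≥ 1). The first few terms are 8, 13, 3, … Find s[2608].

We have s[1] = 8,  s[2] = 13,  s[3] = 3,  s[4] = 8,  s[5] = 0,  s[6] = 7,  s[7] = 7,  s[8] = 11,  s[9] = 15,  s[10] = 14,  s[11] = 8,  s[12] = 16,  s[13] = 6,  s[14] = 3,  s[15] = 4,  s[16] = 13,  s[17] = 8,  s[18] = 13.
The sequence repeats with period 16.
So s[2608] = s[1 + ((2608-1) mod 16)] = s[16] = 13.

13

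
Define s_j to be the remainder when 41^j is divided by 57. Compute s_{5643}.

56

Listing terms: s_0 = 1, s_1 = 41, s_2 = 28, s_3 = 8, s_4 = 43, s_5 = 53, s_6 = 7, s_7 = 2, s_8 = 25, s_9 = 56, s_{10} = 16, s_{11} = 29, s_{12} = 49, s_{13} = 14, s_{14} = 4, s_{15} = 50, s_{16} = 55, s_{17} = 32, s_{18} = 1.
The sequence repeats with period 18.
So s_{5643} = s_{0 + ((5643-0) mod 18)} = s_9 = 56.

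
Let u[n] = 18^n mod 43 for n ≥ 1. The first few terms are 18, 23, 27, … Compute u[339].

27

We have u[1] = 18, u[2] = 23, u[3] = 27, u[4] = 13, u[5] = 19, u[6] = 41, u[7] = 7, u[8] = 40, u[9] = 32, u[10] = 17, u[11] = 5, u[12] = 4, u[13] = 29, u[14] = 6, u[15] = 22, u[16] = 9, u[17] = 33, u[18] = 35, u[19] = 28, u[20] = 31, u[21] = 42, u[22] = 25, u[23] = 20, u[24] = 16, u[25] = 30, u[26] = 24, u[27] = 2, u[28] = 36, u[29] = 3, u[30] = 11, u[31] = 26, u[32] = 38, u[33] = 39, u[34] = 14, u[35] = 37, u[36] = 21, u[37] = 34, u[38] = 10, u[39] = 8, u[40] = 15, u[41] = 12, u[42] = 1, u[43] = 18.
The sequence repeats with period 42.
So u[339] = u[1 + ((339-1) mod 42)] = u[3] = 27.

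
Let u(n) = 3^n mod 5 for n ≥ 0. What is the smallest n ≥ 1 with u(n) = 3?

Listing terms: u(0) = 1,  u(1) = 3,  u(2) = 4,  u(3) = 2,  u(4) = 1.
The sequence repeats with period 4.
The value 3 first appears (with n ≥ 1) at u(1).

1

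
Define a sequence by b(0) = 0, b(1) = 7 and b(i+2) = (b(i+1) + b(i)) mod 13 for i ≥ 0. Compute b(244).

9

Computing terms: b(0) = 0,  b(1) = 7,  b(2) = 7,  b(3) = 1,  b(4) = 8,  b(5) = 9,  b(6) = 4,  b(7) = 0,  b(8) = 4,  b(9) = 4,  b(10) = 8,  b(11) = 12,  b(12) = 7,  b(13) = 6,  b(14) = 0,  b(15) = 6,  b(16) = 6,  b(17) = 12,  b(18) = 5,  b(19) = 4,  b(20) = 9,  b(21) = 0,  b(22) = 9,  b(23) = 9,  b(24) = 5,  b(25) = 1,  b(26) = 6,  b(27) = 7,  b(28) = 0,  b(29) = 7.
The sequence repeats with period 28.
So b(244) = b(0 + ((244-0) mod 28)) = b(20) = 9.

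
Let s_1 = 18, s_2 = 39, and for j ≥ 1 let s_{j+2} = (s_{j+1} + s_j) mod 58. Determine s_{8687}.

Listing terms: s_1 = 18,  s_2 = 39,  s_3 = 57,  s_4 = 38,  s_5 = 37,  s_6 = 17,  s_7 = 54,  s_8 = 13,  s_9 = 9,  s_{10} = 22,  s_{11} = 31,  s_{12} = 53,  s_{13} = 26,  s_{14} = 21,  s_{15} = 47,  s_{16} = 10,  s_{17} = 57,  s_{18} = 9,  s_{19} = 8,  s_{20} = 17,  s_{21} = 25,  s_{22} = 42,  s_{23} = 9,  s_{24} = 51,  s_{25} = 2,  s_{26} = 53,  s_{27} = 55,  s_{28} = 50,  s_{29} = 47,  s_{30} = 39,  s_{31} = 28,  s_{32} = 9,  s_{33} = 37,  s_{34} = 46,  s_{35} = 25,  s_{36} = 13,  s_{37} = 38,  s_{38} = 51,  s_{39} = 31,  s_{40} = 24,  s_{41} = 55,  s_{42} = 21,  s_{43} = 18,  s_{44} = 39.
Since (s_{43}, s_{44}) = (s_1, s_2) = (18, 39) (two consecutive terms determine the rest), the sequence is periodic with period 42.
(8687 - 1) mod 42 = 34, so s_{8687} = s_{35} = 25.

25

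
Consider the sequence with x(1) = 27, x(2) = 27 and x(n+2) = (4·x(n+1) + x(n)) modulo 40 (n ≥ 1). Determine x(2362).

Listing terms: x(1) = 27; x(2) = 27; x(3) = 15; x(4) = 7; x(5) = 3; x(6) = 19; x(7) = 39; x(8) = 15; x(9) = 19; x(10) = 11; x(11) = 23; x(12) = 23; x(13) = 35; x(14) = 3; x(15) = 7; x(16) = 31; x(17) = 11; x(18) = 35; x(19) = 31; x(20) = 39; x(21) = 27; x(22) = 27.
The sequence repeats with period 20.
So x(2362) = x(1 + ((2362-1) mod 20)) = x(2) = 27.

27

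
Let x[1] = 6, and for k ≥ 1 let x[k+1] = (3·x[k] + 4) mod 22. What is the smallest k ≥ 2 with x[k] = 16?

4

x[1] = 6; x[2] = 0; x[3] = 4; x[4] = 16; x[5] = 8; x[6] = 6.
The sequence repeats with period 5.
The value 16 first appears (with k ≥ 2) at x[4].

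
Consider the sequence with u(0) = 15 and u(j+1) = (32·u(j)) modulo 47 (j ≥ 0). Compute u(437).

15

Listing terms: u(0) = 15; u(1) = 10; u(2) = 38; u(3) = 41; u(4) = 43; u(5) = 13; u(6) = 40; u(7) = 11; u(8) = 23; u(9) = 31; u(10) = 5; u(11) = 19; u(12) = 44; u(13) = 45; u(14) = 30; u(15) = 20; u(16) = 29; u(17) = 35; u(18) = 39; u(19) = 26; u(20) = 33; u(21) = 22; u(22) = 46; u(23) = 15.
Since u(23) = u(0) = 15, the sequence is periodic with period 23.
So u(437) = u(0 + ((437-0) mod 23)) = u(0) = 15.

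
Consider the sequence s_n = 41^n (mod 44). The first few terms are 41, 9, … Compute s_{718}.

Computing terms: s_1 = 41, s_2 = 9, s_3 = 17, s_4 = 37, s_5 = 21, s_6 = 25, s_7 = 13, s_8 = 5, s_9 = 29, s_{10} = 1, s_{11} = 41.
The sequence repeats with period 10.
(718 - 1) mod 10 = 7, so s_{718} = s_8 = 5.

5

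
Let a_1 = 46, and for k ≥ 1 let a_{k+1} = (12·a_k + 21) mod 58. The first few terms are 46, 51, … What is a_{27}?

We have a_1 = 46,  a_2 = 51,  a_3 = 53,  a_4 = 19,  a_5 = 17,  a_6 = 51.
Since a_6 = a_2 = 51, the sequence is eventually periodic: after a pre-period of length 1 it cycles with period 4.
For k ≥ 2, a_k depends only on (k - 2) mod 4. (27 - 2) mod 4 = 1, so a_{27} = a_3 = 53.

53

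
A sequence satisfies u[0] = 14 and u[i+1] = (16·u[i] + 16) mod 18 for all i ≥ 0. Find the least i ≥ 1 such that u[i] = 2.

6

Computing terms: u[0] = 14, u[1] = 6, u[2] = 4, u[3] = 8, u[4] = 0, u[5] = 16, u[6] = 2, u[7] = 12, u[8] = 10, u[9] = 14.
Since u[9] = u[0] = 14, the sequence is periodic with period 9.
The value 2 first appears (with i ≥ 1) at u[6].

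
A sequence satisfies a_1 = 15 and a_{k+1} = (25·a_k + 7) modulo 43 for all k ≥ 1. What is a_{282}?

4

Computing terms: a_1 = 15; a_2 = 38; a_3 = 11; a_4 = 24; a_5 = 5; a_6 = 3; a_7 = 39; a_8 = 36; a_9 = 4; a_{10} = 21; a_{11} = 16; a_{12} = 20; a_{13} = 34; a_{14} = 40; a_{15} = 18; a_{16} = 27; a_{17} = 37; a_{18} = 29; a_{19} = 1; a_{20} = 32; a_{21} = 33; a_{22} = 15.
The sequence repeats with period 21.
So a_{282} = a_{1 + ((282-1) mod 21)} = a_9 = 4.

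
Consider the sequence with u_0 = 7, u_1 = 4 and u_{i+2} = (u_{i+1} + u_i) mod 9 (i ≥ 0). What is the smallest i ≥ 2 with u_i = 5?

We have u_0 = 7, u_1 = 4, u_2 = 2, u_3 = 6, u_4 = 8, u_5 = 5, u_6 = 4, u_7 = 0, u_8 = 4, u_9 = 4, u_{10} = 8, u_{11} = 3, u_{12} = 2, u_{13} = 5, u_{14} = 7, u_{15} = 3, u_{16} = 1, u_{17} = 4, u_{18} = 5, u_{19} = 0, u_{20} = 5, u_{21} = 5, u_{22} = 1, u_{23} = 6, u_{24} = 7, u_{25} = 4.
Since (u_{24}, u_{25}) = (u_0, u_1) = (7, 4) (two consecutive terms determine the rest), the sequence is periodic with period 24.
The value 5 first appears (with i ≥ 2) at u_5.

5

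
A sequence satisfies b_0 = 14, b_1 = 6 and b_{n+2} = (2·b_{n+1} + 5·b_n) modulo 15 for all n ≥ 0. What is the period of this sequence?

We have b_0 = 14, b_1 = 6, b_2 = 7, b_3 = 14, b_4 = 3, b_5 = 1, b_6 = 2, b_7 = 9, b_8 = 13, b_9 = 11, b_{10} = 12, b_{11} = 4, b_{12} = 8, b_{13} = 6, b_{14} = 7.
Since (b_{13}, b_{14}) = (b_1, b_2) = (6, 7) (two consecutive terms determine the rest), the sequence is eventually periodic: after a pre-period of length 1 it cycles with period 12.

12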